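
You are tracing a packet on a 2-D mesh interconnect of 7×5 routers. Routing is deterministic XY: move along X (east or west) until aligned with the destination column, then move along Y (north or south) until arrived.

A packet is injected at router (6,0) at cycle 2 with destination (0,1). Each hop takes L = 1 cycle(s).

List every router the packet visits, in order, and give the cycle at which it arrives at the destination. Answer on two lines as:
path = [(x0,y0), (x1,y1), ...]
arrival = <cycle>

path = [(6,0), (5,0), (4,0), (3,0), (2,0), (1,0), (0,0), (0,1)]
arrival = 9

src (6,0)  cyc=2
W→(5,0)  cyc=3
W→(4,0)  cyc=4
W→(3,0)  cyc=5
W→(2,0)  cyc=6
W→(1,0)  cyc=7
W→(0,0)  cyc=8
N→(0,1)  cyc=9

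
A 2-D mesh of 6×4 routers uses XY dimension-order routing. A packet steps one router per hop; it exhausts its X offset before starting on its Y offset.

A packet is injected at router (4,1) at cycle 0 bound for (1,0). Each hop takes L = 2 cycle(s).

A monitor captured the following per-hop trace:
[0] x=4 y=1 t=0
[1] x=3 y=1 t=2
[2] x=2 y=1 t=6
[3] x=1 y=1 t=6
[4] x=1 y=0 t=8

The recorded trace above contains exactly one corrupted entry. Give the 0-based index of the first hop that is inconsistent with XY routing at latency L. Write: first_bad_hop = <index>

hop 1: step (-1,+0), +2 cyc — ok
hop 2: step (-1,+0), +4 cyc — BAD: Δcyc=4≠L

first_bad_hop = 2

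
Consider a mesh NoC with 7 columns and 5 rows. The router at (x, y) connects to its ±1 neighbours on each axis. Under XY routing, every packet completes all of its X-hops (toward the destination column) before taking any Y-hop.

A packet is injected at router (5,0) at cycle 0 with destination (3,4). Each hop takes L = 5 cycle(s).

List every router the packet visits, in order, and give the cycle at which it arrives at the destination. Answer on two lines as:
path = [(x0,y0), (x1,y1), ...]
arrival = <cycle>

path = [(5,0), (4,0), (3,0), (3,1), (3,2), (3,3), (3,4)]
arrival = 30

#0 — 5,0 | c0
#1 — 4,0 | c5 | W
#2 — 3,0 | c10 | W
#3 — 3,1 | c15 | N
#4 — 3,2 | c20 | N
#5 — 3,3 | c25 | N
#6 — 3,4 | c30 | N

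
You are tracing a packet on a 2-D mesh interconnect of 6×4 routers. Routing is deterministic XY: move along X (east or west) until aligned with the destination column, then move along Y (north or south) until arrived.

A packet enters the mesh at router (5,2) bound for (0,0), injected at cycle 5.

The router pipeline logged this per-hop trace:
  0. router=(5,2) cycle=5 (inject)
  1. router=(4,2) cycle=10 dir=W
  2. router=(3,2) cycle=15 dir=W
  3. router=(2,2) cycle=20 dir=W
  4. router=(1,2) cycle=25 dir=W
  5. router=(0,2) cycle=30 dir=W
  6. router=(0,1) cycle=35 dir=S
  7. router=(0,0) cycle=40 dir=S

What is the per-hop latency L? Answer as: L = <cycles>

L = 5

Δcyc across hop 0→1: 10 − 5 = 5.
Each hop adds L, hence L = 5.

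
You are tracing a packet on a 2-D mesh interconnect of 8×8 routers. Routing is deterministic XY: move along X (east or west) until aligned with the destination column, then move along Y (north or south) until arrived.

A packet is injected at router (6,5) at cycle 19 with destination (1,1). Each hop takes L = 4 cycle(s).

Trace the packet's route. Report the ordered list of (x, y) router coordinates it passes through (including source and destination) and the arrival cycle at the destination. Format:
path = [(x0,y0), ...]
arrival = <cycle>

  0. router=(6,5) cycle=19 (inject)
  1. router=(5,5) cycle=23 dir=W
  2. router=(4,5) cycle=27 dir=W
  3. router=(3,5) cycle=31 dir=W
  4. router=(2,5) cycle=35 dir=W
  5. router=(1,5) cycle=39 dir=W
  6. router=(1,4) cycle=43 dir=S
  7. router=(1,3) cycle=47 dir=S
  8. router=(1,2) cycle=51 dir=S
  9. router=(1,1) cycle=55 dir=S

path = [(6,5), (5,5), (4,5), (3,5), (2,5), (1,5), (1,4), (1,3), (1,2), (1,1)]
arrival = 55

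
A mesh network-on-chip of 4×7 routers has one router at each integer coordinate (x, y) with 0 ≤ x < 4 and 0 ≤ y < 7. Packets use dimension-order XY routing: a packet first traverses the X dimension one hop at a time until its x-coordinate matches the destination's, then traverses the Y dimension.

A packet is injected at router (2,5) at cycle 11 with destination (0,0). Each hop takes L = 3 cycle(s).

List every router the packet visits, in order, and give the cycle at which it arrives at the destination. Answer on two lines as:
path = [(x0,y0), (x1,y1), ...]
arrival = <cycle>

src (2,5)  cyc=11
W→(1,5)  cyc=14
W→(0,5)  cyc=17
S→(0,4)  cyc=20
S→(0,3)  cyc=23
S→(0,2)  cyc=26
S→(0,1)  cyc=29
S→(0,0)  cyc=32

path = [(2,5), (1,5), (0,5), (0,4), (0,3), (0,2), (0,1), (0,0)]
arrival = 32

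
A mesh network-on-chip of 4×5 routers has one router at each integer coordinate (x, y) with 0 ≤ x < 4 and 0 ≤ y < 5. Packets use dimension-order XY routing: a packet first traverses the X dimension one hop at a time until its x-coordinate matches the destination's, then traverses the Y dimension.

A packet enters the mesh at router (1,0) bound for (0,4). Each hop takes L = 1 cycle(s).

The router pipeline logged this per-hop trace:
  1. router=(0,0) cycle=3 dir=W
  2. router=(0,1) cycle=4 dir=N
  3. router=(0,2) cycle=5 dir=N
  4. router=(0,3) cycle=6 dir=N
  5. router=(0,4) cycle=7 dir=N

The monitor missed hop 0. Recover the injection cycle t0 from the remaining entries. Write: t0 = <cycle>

t0 = 2

The first recorded entry is hop 1 at cycle 3.
Subtract one hop: t0 = 3 − 1 = 2.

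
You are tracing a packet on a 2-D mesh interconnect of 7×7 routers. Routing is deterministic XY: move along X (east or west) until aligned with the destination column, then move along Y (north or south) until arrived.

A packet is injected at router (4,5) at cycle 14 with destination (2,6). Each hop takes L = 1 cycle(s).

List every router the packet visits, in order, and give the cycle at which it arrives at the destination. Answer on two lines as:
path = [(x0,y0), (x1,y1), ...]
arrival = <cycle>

path = [(4,5), (3,5), (2,5), (2,6)]
arrival = 17

[0] x=4 y=5 t=14
[1] x=3 y=5 t=15 →W
[2] x=2 y=5 t=16 →W
[3] x=2 y=6 t=17 →N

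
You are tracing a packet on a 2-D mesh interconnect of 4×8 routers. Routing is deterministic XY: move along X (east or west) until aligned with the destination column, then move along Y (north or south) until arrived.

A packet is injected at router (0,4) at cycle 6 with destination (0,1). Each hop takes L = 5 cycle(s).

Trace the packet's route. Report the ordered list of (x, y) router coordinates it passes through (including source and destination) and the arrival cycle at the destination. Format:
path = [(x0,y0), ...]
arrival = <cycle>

path = [(0,4), (0,3), (0,2), (0,1)]
arrival = 21

t=6: at (0,4)
t=11: at (0,3) after S
t=16: at (0,2) after S
t=21: at (0,1) after S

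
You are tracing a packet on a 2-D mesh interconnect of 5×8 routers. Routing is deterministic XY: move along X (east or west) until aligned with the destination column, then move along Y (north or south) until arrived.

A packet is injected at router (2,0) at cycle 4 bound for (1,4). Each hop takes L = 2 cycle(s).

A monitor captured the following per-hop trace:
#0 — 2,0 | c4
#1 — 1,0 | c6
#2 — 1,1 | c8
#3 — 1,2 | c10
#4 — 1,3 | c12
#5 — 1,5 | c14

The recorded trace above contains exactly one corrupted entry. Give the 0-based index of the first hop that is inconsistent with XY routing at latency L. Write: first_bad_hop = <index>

first_bad_hop = 5

hop 1: step (-1,+0), +2 cyc — ok
hop 2: step (+0,+1), +2 cyc — ok
hop 3: step (+0,+1), +2 cyc — ok
hop 4: step (+0,+1), +2 cyc — ok
hop 5: step (+0,+2), +2 cyc — BAD: non-unit step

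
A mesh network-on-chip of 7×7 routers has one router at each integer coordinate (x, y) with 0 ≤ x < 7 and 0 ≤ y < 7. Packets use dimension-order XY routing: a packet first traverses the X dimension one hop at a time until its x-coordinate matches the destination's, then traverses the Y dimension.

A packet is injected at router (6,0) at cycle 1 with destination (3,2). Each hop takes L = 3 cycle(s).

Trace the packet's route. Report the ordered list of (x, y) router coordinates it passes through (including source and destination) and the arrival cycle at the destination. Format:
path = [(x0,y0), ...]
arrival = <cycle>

path = [(6,0), (5,0), (4,0), (3,0), (3,1), (3,2)]
arrival = 16

  0. router=(6,0) cycle=1 (inject)
  1. router=(5,0) cycle=4 dir=W
  2. router=(4,0) cycle=7 dir=W
  3. router=(3,0) cycle=10 dir=W
  4. router=(3,1) cycle=13 dir=N
  5. router=(3,2) cycle=16 dir=N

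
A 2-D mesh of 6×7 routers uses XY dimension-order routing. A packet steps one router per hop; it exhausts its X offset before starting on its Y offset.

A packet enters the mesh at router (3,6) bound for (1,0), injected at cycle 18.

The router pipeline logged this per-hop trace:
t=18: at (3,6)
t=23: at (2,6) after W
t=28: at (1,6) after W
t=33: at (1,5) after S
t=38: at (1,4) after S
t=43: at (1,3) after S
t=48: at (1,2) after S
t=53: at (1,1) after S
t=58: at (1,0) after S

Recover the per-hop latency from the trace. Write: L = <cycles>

Between hops 0 and 1 the cycle counter advances 23 − 18 = 5.
That increment is L by definition: L = 5.

L = 5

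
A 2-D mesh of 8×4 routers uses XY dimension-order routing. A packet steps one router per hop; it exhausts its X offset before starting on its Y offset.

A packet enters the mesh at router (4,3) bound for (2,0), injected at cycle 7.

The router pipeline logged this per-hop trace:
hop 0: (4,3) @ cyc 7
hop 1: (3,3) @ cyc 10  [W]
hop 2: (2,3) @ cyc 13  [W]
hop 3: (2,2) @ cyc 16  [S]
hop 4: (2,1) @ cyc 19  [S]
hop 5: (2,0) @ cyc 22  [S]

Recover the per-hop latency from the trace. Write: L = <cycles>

L = 3

cyc[1] − cyc[0] = 10 − 7 = 3.
Per-hop latency L = Δcyc = 3.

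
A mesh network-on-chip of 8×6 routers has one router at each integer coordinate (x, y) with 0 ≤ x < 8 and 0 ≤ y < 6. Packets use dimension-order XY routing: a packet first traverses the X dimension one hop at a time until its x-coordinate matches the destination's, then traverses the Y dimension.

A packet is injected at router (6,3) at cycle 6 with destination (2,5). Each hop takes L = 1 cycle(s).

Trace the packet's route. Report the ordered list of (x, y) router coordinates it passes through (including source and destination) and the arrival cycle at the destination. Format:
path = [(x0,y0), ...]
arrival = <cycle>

path = [(6,3), (5,3), (4,3), (3,3), (2,3), (2,4), (2,5)]
arrival = 12

hop 0: (6,3) @ cyc 6
hop 1: (5,3) @ cyc 7  [W]
hop 2: (4,3) @ cyc 8  [W]
hop 3: (3,3) @ cyc 9  [W]
hop 4: (2,3) @ cyc 10  [W]
hop 5: (2,4) @ cyc 11  [N]
hop 6: (2,5) @ cyc 12  [N]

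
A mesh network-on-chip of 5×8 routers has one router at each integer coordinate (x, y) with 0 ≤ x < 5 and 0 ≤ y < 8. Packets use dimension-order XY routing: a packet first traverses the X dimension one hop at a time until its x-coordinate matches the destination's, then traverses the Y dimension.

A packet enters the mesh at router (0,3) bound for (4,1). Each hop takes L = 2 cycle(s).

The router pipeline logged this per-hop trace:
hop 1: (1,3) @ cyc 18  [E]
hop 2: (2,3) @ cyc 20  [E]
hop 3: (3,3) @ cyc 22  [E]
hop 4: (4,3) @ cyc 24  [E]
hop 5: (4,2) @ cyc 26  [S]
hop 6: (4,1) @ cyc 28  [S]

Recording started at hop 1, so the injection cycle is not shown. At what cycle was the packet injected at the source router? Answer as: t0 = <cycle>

Hop 1 reached at cycle 18; hop k is at t0 + k·L.
t0 = cyc[1] − L = 18 − 2 = 16.

t0 = 16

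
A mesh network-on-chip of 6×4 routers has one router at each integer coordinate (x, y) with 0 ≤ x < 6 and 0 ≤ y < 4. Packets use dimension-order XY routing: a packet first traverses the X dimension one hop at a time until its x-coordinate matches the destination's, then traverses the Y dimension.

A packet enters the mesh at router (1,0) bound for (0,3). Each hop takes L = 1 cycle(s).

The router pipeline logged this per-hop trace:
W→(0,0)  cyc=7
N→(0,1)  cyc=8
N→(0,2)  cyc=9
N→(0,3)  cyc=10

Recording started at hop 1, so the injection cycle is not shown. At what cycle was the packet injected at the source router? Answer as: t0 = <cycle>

cyc[1] = 7 and cyc[k] = t0 + k·L for every k.
So t0 = 7 − 1·1 = 6.

t0 = 6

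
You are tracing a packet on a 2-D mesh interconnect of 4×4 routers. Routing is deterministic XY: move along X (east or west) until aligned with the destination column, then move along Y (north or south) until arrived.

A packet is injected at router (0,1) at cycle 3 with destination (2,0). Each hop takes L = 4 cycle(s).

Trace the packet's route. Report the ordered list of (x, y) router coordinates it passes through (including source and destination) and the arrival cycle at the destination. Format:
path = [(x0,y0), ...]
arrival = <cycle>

path = [(0,1), (1,1), (2,1), (2,0)]
arrival = 15

t=3: at (0,1)
t=7: at (1,1) after E
t=11: at (2,1) after E
t=15: at (2,0) after S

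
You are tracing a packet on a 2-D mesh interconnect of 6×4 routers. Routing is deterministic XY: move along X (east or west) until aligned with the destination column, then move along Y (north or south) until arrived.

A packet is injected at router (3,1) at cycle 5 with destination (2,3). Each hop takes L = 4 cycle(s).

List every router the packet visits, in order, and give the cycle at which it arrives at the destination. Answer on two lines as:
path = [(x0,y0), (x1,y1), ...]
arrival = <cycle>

src (3,1)  cyc=5
W→(2,1)  cyc=9
N→(2,2)  cyc=13
N→(2,3)  cyc=17

path = [(3,1), (2,1), (2,2), (2,3)]
arrival = 17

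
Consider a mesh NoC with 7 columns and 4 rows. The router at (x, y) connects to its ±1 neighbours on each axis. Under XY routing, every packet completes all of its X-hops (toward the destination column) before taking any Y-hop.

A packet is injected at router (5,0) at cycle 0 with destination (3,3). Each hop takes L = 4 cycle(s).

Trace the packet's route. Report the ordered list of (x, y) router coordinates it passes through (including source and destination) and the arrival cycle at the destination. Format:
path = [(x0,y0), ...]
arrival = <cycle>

t=0: at (5,0)
t=4: at (4,0) after W
t=8: at (3,0) after W
t=12: at (3,1) after N
t=16: at (3,2) after N
t=20: at (3,3) after N

path = [(5,0), (4,0), (3,0), (3,1), (3,2), (3,3)]
arrival = 20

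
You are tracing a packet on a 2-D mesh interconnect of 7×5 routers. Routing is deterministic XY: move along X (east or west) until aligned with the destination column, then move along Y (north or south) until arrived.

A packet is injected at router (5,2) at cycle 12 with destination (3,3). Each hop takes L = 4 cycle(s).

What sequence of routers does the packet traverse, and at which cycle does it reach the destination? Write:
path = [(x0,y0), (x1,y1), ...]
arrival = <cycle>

src (5,2)  cyc=12
W→(4,2)  cyc=16
W→(3,2)  cyc=20
N→(3,3)  cyc=24

path = [(5,2), (4,2), (3,2), (3,3)]
arrival = 24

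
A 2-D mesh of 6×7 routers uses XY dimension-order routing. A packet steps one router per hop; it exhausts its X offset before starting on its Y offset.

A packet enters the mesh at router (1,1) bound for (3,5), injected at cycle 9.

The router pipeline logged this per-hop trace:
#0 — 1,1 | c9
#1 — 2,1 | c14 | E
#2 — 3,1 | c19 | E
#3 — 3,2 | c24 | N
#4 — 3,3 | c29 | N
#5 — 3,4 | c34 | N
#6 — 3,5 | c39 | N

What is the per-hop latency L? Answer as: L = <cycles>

L = 5

Δcyc across hop 0→1: 14 − 9 = 5.
Per-hop latency L = Δcyc = 5.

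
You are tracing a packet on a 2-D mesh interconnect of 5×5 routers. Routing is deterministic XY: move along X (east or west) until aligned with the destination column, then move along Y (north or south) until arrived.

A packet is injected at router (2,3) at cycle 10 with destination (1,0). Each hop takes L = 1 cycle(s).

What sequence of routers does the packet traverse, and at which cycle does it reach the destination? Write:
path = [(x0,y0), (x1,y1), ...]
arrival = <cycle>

  0. router=(2,3) cycle=10 (inject)
  1. router=(1,3) cycle=11 dir=W
  2. router=(1,2) cycle=12 dir=S
  3. router=(1,1) cycle=13 dir=S
  4. router=(1,0) cycle=14 dir=S

path = [(2,3), (1,3), (1,2), (1,1), (1,0)]
arrival = 14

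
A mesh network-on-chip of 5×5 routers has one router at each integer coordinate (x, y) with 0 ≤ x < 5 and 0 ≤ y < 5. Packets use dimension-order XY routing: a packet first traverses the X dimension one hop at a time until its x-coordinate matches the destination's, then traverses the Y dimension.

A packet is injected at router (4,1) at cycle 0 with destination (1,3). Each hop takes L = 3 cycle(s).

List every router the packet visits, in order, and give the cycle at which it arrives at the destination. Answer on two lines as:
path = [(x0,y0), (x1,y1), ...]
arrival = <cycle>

path = [(4,1), (3,1), (2,1), (1,1), (1,2), (1,3)]
arrival = 15

[0] x=4 y=1 t=0
[1] x=3 y=1 t=3 →W
[2] x=2 y=1 t=6 →W
[3] x=1 y=1 t=9 →W
[4] x=1 y=2 t=12 →N
[5] x=1 y=3 t=15 →N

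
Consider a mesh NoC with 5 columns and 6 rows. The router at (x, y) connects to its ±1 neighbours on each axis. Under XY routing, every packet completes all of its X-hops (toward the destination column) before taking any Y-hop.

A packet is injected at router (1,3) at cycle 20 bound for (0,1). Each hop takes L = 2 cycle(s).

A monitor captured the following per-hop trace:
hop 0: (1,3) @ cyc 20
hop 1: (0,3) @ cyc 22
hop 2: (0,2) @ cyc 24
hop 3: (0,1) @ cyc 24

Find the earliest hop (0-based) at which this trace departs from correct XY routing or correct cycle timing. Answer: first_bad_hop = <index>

check 1→ d=(-1,0) cyc+2: ok
check 2→ d=(0,-1) cyc+2: ok
check 3→ d=(0,-1) cyc+0: BAD: Δcyc=0≠L

first_bad_hop = 3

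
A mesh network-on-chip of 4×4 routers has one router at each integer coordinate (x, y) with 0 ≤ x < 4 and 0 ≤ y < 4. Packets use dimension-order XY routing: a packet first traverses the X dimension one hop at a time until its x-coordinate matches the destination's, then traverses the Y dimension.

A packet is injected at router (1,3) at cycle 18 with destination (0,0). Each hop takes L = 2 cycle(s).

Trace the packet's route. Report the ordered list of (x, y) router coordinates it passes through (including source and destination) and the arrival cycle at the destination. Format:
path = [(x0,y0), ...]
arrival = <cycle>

#0 — 1,3 | c18
#1 — 0,3 | c20 | W
#2 — 0,2 | c22 | S
#3 — 0,1 | c24 | S
#4 — 0,0 | c26 | S

path = [(1,3), (0,3), (0,2), (0,1), (0,0)]
arrival = 26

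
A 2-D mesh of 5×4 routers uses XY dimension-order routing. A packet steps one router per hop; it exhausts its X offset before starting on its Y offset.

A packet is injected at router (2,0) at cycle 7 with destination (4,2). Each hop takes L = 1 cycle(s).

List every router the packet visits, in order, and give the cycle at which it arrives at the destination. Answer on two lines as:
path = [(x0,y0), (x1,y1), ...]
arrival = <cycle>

#0 — 2,0 | c7
#1 — 3,0 | c8 | E
#2 — 4,0 | c9 | E
#3 — 4,1 | c10 | N
#4 — 4,2 | c11 | N

path = [(2,0), (3,0), (4,0), (4,1), (4,2)]
arrival = 11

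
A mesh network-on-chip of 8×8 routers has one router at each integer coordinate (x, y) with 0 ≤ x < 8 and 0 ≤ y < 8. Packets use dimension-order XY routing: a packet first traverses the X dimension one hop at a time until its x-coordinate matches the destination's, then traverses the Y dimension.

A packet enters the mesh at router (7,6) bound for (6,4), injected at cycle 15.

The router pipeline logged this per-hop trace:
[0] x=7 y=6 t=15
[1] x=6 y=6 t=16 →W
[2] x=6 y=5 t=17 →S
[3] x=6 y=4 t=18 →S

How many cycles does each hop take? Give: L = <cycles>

L = 1

From hop 0 (15) to hop 1 (16): +1 cycles.
That increment is L by definition: L = 1.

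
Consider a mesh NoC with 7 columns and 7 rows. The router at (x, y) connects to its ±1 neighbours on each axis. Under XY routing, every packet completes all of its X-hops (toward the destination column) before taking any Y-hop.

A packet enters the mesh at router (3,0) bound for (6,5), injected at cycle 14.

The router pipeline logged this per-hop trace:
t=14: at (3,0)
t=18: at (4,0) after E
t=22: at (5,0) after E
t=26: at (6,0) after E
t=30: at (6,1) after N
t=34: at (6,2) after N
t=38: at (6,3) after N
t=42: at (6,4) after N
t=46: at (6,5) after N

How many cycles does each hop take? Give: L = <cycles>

L = 4

cyc[1] − cyc[0] = 18 − 14 = 4.
Each hop adds L, hence L = 4.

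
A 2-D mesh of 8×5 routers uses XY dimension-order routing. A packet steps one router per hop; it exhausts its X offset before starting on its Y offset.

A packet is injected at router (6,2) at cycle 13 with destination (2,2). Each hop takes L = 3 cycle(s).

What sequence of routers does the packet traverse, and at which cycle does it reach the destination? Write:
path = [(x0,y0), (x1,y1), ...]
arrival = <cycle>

hop 0: (6,2) @ cyc 13
hop 1: (5,2) @ cyc 16  [W]
hop 2: (4,2) @ cyc 19  [W]
hop 3: (3,2) @ cyc 22  [W]
hop 4: (2,2) @ cyc 25  [W]

path = [(6,2), (5,2), (4,2), (3,2), (2,2)]
arrival = 25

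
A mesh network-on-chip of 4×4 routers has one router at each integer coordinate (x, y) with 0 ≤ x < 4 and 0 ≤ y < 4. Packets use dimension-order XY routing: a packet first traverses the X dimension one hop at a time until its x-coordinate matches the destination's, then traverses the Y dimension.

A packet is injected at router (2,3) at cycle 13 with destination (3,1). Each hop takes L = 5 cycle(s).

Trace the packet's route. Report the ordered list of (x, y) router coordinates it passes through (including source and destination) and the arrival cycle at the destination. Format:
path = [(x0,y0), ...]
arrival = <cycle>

path = [(2,3), (3,3), (3,2), (3,1)]
arrival = 28

  0. router=(2,3) cycle=13 (inject)
  1. router=(3,3) cycle=18 dir=E
  2. router=(3,2) cycle=23 dir=S
  3. router=(3,1) cycle=28 dir=S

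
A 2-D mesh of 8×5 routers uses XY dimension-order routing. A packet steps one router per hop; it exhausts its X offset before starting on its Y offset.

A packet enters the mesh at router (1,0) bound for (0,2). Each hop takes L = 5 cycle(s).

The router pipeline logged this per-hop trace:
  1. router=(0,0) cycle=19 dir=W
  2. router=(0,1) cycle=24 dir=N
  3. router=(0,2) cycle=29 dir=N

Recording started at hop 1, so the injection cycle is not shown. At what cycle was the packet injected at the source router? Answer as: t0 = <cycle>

At hop 1 the cycle is 19; in general cyc_k = t0 + kL.
Subtract one hop: t0 = 19 − 5 = 14.

t0 = 14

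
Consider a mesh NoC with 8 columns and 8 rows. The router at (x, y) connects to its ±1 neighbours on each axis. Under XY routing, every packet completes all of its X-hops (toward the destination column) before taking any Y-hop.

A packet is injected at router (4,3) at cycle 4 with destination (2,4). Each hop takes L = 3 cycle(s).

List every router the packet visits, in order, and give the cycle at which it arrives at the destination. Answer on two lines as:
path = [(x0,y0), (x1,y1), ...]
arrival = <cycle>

path = [(4,3), (3,3), (2,3), (2,4)]
arrival = 13

hop 0: (4,3) @ cyc 4
hop 1: (3,3) @ cyc 7  [W]
hop 2: (2,3) @ cyc 10  [W]
hop 3: (2,4) @ cyc 13  [N]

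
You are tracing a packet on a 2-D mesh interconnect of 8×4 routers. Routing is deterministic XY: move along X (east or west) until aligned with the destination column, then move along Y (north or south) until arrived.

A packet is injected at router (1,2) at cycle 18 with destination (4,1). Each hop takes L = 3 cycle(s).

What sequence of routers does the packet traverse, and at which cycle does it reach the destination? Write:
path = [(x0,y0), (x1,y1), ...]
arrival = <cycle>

path = [(1,2), (2,2), (3,2), (4,2), (4,1)]
arrival = 30

[0] x=1 y=2 t=18
[1] x=2 y=2 t=21 →E
[2] x=3 y=2 t=24 →E
[3] x=4 y=2 t=27 →E
[4] x=4 y=1 t=30 →S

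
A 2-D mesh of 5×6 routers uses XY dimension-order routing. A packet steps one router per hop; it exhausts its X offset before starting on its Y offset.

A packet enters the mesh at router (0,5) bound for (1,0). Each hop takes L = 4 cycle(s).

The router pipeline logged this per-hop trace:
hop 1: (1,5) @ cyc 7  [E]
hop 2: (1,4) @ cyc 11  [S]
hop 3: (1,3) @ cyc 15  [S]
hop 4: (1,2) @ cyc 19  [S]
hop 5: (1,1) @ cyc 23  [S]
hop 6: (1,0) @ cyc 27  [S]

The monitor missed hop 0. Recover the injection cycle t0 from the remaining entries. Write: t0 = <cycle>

t0 = 3

Hop 1 reached at cycle 7; hop k is at t0 + k·L.
So t0 = 7 − 1·4 = 3.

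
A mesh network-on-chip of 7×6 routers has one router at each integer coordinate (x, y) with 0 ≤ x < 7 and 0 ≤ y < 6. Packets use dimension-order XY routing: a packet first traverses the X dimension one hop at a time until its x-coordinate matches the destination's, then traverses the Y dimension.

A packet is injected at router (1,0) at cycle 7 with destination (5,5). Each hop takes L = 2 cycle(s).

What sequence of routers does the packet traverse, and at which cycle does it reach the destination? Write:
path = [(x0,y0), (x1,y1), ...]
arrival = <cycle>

[0] x=1 y=0 t=7
[1] x=2 y=0 t=9 →E
[2] x=3 y=0 t=11 →E
[3] x=4 y=0 t=13 →E
[4] x=5 y=0 t=15 →E
[5] x=5 y=1 t=17 →N
[6] x=5 y=2 t=19 →N
[7] x=5 y=3 t=21 →N
[8] x=5 y=4 t=23 →N
[9] x=5 y=5 t=25 →N

path = [(1,0), (2,0), (3,0), (4,0), (5,0), (5,1), (5,2), (5,3), (5,4), (5,5)]
arrival = 25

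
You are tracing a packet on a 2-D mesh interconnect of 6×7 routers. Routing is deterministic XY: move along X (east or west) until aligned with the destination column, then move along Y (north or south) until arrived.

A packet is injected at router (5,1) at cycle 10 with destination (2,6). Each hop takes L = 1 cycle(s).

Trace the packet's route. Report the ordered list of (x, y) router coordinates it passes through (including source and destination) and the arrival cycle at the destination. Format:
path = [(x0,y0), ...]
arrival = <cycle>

path = [(5,1), (4,1), (3,1), (2,1), (2,2), (2,3), (2,4), (2,5), (2,6)]
arrival = 18

  0. router=(5,1) cycle=10 (inject)
  1. router=(4,1) cycle=11 dir=W
  2. router=(3,1) cycle=12 dir=W
  3. router=(2,1) cycle=13 dir=W
  4. router=(2,2) cycle=14 dir=N
  5. router=(2,3) cycle=15 dir=N
  6. router=(2,4) cycle=16 dir=N
  7. router=(2,5) cycle=17 dir=N
  8. router=(2,6) cycle=18 dir=N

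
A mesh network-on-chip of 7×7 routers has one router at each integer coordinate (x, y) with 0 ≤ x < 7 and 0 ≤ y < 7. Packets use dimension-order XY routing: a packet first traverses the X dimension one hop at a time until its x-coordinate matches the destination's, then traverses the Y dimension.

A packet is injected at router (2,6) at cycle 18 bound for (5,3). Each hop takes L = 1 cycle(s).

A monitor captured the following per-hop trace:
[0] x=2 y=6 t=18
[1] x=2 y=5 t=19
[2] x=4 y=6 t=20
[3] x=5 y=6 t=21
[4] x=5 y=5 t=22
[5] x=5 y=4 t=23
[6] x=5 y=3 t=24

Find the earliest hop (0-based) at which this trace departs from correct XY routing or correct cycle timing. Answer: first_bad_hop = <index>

first_bad_hop = 1

  1: Δx=+0 Δy=-1 Δt=1 [BAD: Y-move but x=2≠5]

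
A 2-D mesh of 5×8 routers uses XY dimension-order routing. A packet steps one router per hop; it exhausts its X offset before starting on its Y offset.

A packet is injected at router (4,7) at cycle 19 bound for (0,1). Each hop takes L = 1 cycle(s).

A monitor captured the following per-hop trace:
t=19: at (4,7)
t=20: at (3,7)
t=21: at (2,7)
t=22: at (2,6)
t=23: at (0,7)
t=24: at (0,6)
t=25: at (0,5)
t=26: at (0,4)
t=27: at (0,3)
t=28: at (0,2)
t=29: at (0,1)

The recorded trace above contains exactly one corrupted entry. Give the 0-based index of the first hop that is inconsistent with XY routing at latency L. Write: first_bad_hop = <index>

first_bad_hop = 3

check 1→ d=(-1,0) cyc+1: ok
check 2→ d=(-1,0) cyc+1: ok
check 3→ d=(0,-1) cyc+1: BAD: Y-move but x=2≠0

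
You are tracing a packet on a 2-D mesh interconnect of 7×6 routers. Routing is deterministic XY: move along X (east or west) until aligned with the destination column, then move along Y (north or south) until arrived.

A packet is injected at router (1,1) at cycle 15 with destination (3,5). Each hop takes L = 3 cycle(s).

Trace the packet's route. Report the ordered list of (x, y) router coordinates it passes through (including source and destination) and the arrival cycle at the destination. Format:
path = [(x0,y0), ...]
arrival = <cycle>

path = [(1,1), (2,1), (3,1), (3,2), (3,3), (3,4), (3,5)]
arrival = 33

[0] x=1 y=1 t=15
[1] x=2 y=1 t=18 →E
[2] x=3 y=1 t=21 →E
[3] x=3 y=2 t=24 →N
[4] x=3 y=3 t=27 →N
[5] x=3 y=4 t=30 →N
[6] x=3 y=5 t=33 →N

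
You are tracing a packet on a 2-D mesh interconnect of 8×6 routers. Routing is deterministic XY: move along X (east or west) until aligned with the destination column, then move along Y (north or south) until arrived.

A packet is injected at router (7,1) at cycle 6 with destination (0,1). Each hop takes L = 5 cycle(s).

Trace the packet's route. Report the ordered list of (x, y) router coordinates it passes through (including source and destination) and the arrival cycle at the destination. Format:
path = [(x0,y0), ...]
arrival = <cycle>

path = [(7,1), (6,1), (5,1), (4,1), (3,1), (2,1), (1,1), (0,1)]
arrival = 41

hop 0: (7,1) @ cyc 6
hop 1: (6,1) @ cyc 11  [W]
hop 2: (5,1) @ cyc 16  [W]
hop 3: (4,1) @ cyc 21  [W]
hop 4: (3,1) @ cyc 26  [W]
hop 5: (2,1) @ cyc 31  [W]
hop 6: (1,1) @ cyc 36  [W]
hop 7: (0,1) @ cyc 41  [W]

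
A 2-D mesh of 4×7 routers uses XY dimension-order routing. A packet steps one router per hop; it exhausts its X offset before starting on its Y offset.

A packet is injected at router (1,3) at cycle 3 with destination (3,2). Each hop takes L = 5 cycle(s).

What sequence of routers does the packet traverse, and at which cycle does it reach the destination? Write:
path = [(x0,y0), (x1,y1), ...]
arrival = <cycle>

[0] x=1 y=3 t=3
[1] x=2 y=3 t=8 →E
[2] x=3 y=3 t=13 →E
[3] x=3 y=2 t=18 →S

path = [(1,3), (2,3), (3,3), (3,2)]
arrival = 18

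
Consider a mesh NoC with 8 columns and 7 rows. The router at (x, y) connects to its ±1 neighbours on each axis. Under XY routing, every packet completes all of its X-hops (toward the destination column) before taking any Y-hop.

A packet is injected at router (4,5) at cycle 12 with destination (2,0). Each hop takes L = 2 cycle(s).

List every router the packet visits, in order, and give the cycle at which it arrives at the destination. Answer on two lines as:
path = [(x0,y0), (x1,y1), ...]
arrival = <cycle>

path = [(4,5), (3,5), (2,5), (2,4), (2,3), (2,2), (2,1), (2,0)]
arrival = 26

  0. router=(4,5) cycle=12 (inject)
  1. router=(3,5) cycle=14 dir=W
  2. router=(2,5) cycle=16 dir=W
  3. router=(2,4) cycle=18 dir=S
  4. router=(2,3) cycle=20 dir=S
  5. router=(2,2) cycle=22 dir=S
  6. router=(2,1) cycle=24 dir=S
  7. router=(2,0) cycle=26 dir=S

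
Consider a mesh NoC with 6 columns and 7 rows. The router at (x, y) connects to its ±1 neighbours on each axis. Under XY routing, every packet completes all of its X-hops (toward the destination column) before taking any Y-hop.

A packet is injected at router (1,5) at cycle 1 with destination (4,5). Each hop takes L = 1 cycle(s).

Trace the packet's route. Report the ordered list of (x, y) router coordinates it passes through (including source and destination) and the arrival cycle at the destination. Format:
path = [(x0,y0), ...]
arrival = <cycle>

src (1,5)  cyc=1
E→(2,5)  cyc=2
E→(3,5)  cyc=3
E→(4,5)  cyc=4

path = [(1,5), (2,5), (3,5), (4,5)]
arrival = 4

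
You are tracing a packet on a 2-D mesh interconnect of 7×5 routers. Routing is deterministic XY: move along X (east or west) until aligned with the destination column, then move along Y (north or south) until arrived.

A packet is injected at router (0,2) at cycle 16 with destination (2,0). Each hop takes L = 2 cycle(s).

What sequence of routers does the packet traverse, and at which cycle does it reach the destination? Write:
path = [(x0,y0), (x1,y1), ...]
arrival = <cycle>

path = [(0,2), (1,2), (2,2), (2,1), (2,0)]
arrival = 24

src (0,2)  cyc=16
E→(1,2)  cyc=18
E→(2,2)  cyc=20
S→(2,1)  cyc=22
S→(2,0)  cyc=24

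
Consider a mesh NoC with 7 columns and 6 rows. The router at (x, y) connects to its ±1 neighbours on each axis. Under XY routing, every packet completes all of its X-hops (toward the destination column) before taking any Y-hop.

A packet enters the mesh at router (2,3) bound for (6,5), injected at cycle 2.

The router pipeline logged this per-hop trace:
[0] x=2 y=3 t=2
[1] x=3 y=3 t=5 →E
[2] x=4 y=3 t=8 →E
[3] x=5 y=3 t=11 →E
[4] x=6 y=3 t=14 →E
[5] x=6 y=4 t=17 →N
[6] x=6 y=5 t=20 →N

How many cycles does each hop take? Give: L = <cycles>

cyc[1] − cyc[0] = 5 − 2 = 3.
Each hop adds L, hence L = 3.

L = 3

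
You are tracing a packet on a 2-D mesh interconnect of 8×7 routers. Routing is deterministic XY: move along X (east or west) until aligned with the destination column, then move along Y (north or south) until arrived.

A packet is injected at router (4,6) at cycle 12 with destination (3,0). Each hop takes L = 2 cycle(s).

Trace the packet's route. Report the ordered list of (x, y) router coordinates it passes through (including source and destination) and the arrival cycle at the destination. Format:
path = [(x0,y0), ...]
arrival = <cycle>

hop 0: (4,6) @ cyc 12
hop 1: (3,6) @ cyc 14  [W]
hop 2: (3,5) @ cyc 16  [S]
hop 3: (3,4) @ cyc 18  [S]
hop 4: (3,3) @ cyc 20  [S]
hop 5: (3,2) @ cyc 22  [S]
hop 6: (3,1) @ cyc 24  [S]
hop 7: (3,0) @ cyc 26  [S]

path = [(4,6), (3,6), (3,5), (3,4), (3,3), (3,2), (3,1), (3,0)]
arrival = 26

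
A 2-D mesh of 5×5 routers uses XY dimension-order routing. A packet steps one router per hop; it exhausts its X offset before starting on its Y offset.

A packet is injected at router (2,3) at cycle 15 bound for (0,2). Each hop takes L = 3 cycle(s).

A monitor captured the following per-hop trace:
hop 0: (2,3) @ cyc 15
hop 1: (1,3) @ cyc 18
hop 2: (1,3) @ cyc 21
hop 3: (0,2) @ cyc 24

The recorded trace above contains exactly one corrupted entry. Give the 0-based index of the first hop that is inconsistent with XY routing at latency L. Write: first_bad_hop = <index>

first_bad_hop = 2

  1: Δx=-1 Δy=+0 Δt=3 [ok]
  2: Δx=+0 Δy=+0 Δt=3 [BAD: non-unit step]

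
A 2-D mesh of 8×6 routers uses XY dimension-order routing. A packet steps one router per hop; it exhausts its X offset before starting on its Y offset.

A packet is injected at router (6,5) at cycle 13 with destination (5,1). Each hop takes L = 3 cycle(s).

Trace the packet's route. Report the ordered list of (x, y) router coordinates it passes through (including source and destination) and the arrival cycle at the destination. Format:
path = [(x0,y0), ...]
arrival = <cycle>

path = [(6,5), (5,5), (5,4), (5,3), (5,2), (5,1)]
arrival = 28

t=13: at (6,5)
t=16: at (5,5) after W
t=19: at (5,4) after S
t=22: at (5,3) after S
t=25: at (5,2) after S
t=28: at (5,1) after S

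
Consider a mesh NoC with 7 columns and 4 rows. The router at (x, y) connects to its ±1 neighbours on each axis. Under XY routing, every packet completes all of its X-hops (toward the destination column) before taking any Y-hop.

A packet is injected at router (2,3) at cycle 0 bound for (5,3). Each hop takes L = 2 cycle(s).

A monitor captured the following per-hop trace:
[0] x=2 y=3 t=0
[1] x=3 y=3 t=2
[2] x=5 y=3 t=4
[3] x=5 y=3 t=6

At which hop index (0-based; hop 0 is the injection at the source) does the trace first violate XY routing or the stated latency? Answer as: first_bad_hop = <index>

first_bad_hop = 2

check 1→ d=(1,0) cyc+2: ok
check 2→ d=(2,0) cyc+2: BAD: non-unit step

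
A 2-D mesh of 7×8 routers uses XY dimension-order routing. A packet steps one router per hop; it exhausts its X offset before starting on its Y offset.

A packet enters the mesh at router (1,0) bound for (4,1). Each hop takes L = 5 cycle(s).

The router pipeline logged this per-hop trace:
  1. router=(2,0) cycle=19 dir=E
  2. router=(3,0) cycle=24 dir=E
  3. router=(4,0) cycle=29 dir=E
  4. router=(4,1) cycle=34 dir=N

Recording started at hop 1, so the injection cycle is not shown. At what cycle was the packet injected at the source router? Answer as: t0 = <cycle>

At hop 1 the cycle is 19; in general cyc_k = t0 + kL.
Subtract one hop: t0 = 19 − 5 = 14.

t0 = 14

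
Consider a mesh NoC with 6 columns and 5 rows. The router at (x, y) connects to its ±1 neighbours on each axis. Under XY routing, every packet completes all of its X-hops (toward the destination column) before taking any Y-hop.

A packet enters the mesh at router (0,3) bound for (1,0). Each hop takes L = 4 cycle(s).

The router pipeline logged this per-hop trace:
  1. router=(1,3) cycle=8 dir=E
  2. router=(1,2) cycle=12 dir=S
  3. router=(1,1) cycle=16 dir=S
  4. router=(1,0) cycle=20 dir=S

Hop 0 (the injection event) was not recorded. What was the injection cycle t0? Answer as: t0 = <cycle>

t0 = 4

Hop 1 reached at cycle 8; hop k is at t0 + k·L.
Subtract one hop: t0 = 8 − 4 = 4.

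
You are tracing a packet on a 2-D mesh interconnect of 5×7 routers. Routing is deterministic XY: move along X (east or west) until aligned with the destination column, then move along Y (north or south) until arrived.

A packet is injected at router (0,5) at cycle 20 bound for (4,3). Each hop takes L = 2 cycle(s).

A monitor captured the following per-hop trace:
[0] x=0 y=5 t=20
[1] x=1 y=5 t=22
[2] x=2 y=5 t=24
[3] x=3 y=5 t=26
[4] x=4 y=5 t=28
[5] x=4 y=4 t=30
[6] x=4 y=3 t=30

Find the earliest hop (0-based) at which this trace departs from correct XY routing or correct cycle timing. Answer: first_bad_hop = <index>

[1] (+1,+0) / 2c ⇒ ok
[2] (+1,+0) / 2c ⇒ ok
[3] (+1,+0) / 2c ⇒ ok
[4] (+1,+0) / 2c ⇒ ok
[5] (+0,-1) / 2c ⇒ ok
[6] (+0,-1) / 0c ⇒ BAD: Δcyc=0≠L

first_bad_hop = 6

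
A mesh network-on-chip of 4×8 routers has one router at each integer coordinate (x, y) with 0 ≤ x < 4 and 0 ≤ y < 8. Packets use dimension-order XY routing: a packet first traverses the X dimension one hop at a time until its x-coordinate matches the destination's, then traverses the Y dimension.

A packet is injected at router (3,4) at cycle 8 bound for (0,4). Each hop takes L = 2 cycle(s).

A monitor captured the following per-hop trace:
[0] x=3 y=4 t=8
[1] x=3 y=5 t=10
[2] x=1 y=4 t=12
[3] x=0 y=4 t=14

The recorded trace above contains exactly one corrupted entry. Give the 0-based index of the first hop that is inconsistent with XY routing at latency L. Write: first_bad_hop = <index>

first_bad_hop = 1

hop 1: step (+0,+1), +2 cyc — BAD: Y-move but x=3≠0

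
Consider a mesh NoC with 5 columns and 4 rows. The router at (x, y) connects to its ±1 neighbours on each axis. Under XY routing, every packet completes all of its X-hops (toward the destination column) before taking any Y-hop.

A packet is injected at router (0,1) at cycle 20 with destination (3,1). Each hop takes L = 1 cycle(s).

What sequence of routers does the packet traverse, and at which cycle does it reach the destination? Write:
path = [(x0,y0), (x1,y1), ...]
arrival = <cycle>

path = [(0,1), (1,1), (2,1), (3,1)]
arrival = 23

src (0,1)  cyc=20
E→(1,1)  cyc=21
E→(2,1)  cyc=22
E→(3,1)  cyc=23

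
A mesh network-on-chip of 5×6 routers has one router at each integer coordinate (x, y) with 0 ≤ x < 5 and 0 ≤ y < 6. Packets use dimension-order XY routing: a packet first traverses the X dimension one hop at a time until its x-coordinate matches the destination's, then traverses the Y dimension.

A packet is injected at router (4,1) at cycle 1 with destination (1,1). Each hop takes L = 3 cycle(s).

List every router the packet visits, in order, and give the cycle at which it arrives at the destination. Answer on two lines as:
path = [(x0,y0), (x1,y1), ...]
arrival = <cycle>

t=1: at (4,1)
t=4: at (3,1) after W
t=7: at (2,1) after W
t=10: at (1,1) after W

path = [(4,1), (3,1), (2,1), (1,1)]
arrival = 10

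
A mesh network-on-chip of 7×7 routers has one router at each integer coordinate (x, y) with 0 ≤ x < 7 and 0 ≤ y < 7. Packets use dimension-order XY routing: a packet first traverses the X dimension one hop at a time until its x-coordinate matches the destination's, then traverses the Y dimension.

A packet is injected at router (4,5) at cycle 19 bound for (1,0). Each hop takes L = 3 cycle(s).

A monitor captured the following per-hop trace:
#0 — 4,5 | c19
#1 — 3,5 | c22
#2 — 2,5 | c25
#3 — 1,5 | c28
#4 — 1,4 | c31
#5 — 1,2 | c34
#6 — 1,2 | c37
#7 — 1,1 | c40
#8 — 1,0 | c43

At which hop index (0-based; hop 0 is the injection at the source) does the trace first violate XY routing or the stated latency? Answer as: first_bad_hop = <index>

first_bad_hop = 5

check 1→ d=(-1,0) cyc+3: ok
check 2→ d=(-1,0) cyc+3: ok
check 3→ d=(-1,0) cyc+3: ok
check 4→ d=(0,-1) cyc+3: ok
check 5→ d=(0,-2) cyc+3: BAD: non-unit step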